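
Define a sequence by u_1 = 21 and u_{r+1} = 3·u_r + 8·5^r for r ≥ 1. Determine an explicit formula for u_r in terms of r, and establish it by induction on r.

u_r = 3^(r - 1) + 4·5^r

Computing the first terms: u_1 = 21, u_2 = 103, u_3 = 509. This suggests u_r = 3^(r - 1) + 4·5^r.
Base case (r = 1): the formula gives 21 = 21 = u_1.
For the inductive step, assume it holds for an arbitrary j ≥ 1, so u_j = 3^(j - 1) + 4·5^j.
Then u_{j+1} = 3·u_j + 8·5^j = 3·(3^(j - 1) + 4·5^j) + 8·5^j = 3^j + 4·5^(j + 1) = 3^((j+1) - 1) + 4·5^(j+1),
which is the claimed formula at r = j+1.
Hence, by induction on r, the claim holds for every r ≥ 1.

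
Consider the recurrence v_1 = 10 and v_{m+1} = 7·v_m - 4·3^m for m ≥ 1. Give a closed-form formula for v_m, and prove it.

v_m = 3^m + 7^m

Computing the first terms: v_1 = 10, v_2 = 58, v_3 = 370. This suggests v_m = 3^m + 7^m.
When m = 1: the formula gives 10 = 10 = v_1.
Inductive step: suppose the statement holds for some i ≥ 1, so v_i = 3^i + 7^i.
Then v_{i+1} = 7·v_i - 4·3^i = 7·(3^i + 7^i) - 4·3^i = 3^(i + 1) + 7^(i + 1),
which is the claimed formula at m = i+1.
By induction, the statement is established for all m ≥ 1.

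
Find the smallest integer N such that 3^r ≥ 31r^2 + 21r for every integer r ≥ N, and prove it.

At r = 6: 729 < 1242, so the inequality fails and N ≥ 7. We prove 3^r ≥ 31r^2 + 21r for all r ≥ 7.
When r = 7: 3^r = 2187 and 31r^2 + 21r = 1666, so 2187 ≥ 1666.
Inductive step: suppose the statement holds for some i ≥ 7, so 3^i ≥ 31i^2 + 21i.
Then 3^(i + 1) = 3·(3^i) ≥ 3·(31i^2 + 21i).
Also, for i ≥ 7 we have 3·(31i^2 + 21i) ≥ 31(i+1)^2 + 21(i+1), since 3·(31i^2 + 21i) − (31(i+1)^2 + 21(i+1)) = 62i^2 - 20i - 52, which is nonnegative for all i ≥ 7.
Combining, 3^(i + 1) ≥ 31(i+1)^2 + 21(i+1).
This completes the induction.
Hence the smallest such N is 7.

N = 7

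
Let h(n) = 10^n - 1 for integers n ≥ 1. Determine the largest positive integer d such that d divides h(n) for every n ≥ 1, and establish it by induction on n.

d = 9

Computing the first values: h(1) = 9 and h(2) = 99; gcd(9, 99) = 9, so d ≤ 9.
We prove 9 | 10^n - 1 for all n ≥ 1 by induction on n.
For the base case n = 1: h(1) = 9 = 9·(1), so 9 | h(1).
Inductive step: suppose the statement holds for some i ≥ 1, i.e. 9 | h(i). Then
10^{i+1} − 1^{i+1} = 10·10^i − 1·1^i = 10·(10^i − 1^i) + (9)·1^i. The first term is divisible by 9 by the inductive hypothesis, and the second term (9)·1^i is divisible by 9 since 9 | 9. Hence 9 | h(i+1).
Hence, by induction on n, the claim holds for every n ≥ 1.
Therefore the largest such d is 9.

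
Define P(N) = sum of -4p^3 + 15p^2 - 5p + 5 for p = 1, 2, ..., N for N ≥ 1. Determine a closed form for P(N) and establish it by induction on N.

We claim P(N) = -N(N^3 - 3N^2 - 4N - 5) for all N ≥ 1.
Base step (N = 1): P(1) = 11, and the closed form gives 11. They agree.
Inductive step: suppose the statement holds for some p ≥ 1, so P(p) = p(-p^3 + 3p^2 + 4p + 5).
Then P(p+1) = P(p) + (-4p^3 + 3p^2 + 13p + 11) = (p(-p^3 + 3p^2 + 4p + 5)) + (-4p^3 + 3p^2 + 13p + 11).
Simplifying, P(p+1) = -(p + 1)(p^3 - 7p - 11) = -(p+1)((p+1)^3 - 3(p+1)^2 - 4(p+1) - 5),
which is the closed form with N = p+1.
Hence, by induction on N, the claim holds for every N ≥ 1.

P(N) = -N(N^3 - 3N^2 - 4N - 5)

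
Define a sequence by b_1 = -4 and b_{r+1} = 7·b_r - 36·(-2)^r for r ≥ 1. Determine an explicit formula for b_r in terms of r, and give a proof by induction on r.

Computing the first terms: b_1 = -4, b_2 = 44, b_3 = 164. This suggests b_r = (-2)^(r + 2) + 4·7^(r - 1).
Base step (r = 1): the formula gives -4 = -4 = b_1.
Suppose the result is true for r = j, so b_j = (-2)^(j + 2) + 4·7^(j - 1).
Then b_{j+1} = 7·b_j - 36·(-2)^j = 7·((-2)^(j + 2) + 4·7^(j - 1)) - 36·(-2)^j = (-2)^(j + 3) + 4·7^j = (-2)^((j+1) + 2) + 4·7^((j+1) - 1),
which is the claimed formula at r = j+1.
This completes the induction.

b_r = (-2)^(r + 2) + 4·7^(r - 1)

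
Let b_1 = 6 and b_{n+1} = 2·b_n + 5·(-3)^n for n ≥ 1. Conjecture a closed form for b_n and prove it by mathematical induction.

Computing the first terms: b_1 = 6, b_2 = -3, b_3 = 39. This suggests b_n = -(-3)^n + 3·2^(n - 1).
When n = 1: the formula gives 6 = 6 = b_1.
Suppose the result is true for n = i, so b_i = -(-3)^i + 3·2^(i - 1).
Then b_{i+1} = 2·b_i + 5·(-3)^i = 2·(-(-3)^i + 3·2^(i - 1)) + 5·(-3)^i = -(-3)^(i + 1) + 3·2^i = -(-3)^(i+1) + 3·2^((i+1) - 1),
which is the claimed formula at n = i+1.
By induction, the statement is established for all n ≥ 1.

b_n = -(-3)^n + 3·2^(n - 1)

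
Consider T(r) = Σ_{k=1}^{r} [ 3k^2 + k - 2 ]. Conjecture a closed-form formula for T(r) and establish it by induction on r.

T(r) = r(r^2 + 2r - 1)

We claim T(r) = r(r^2 + 2r - 1) for all r ≥ 1.
For the base case r = 1: T(1) = 2, and the closed form gives 2. They agree.
Inductive step: assume the claim holds for r = k, so T(k) = k(k^2 + 2k - 1).
Then T(k+1) = T(k) + (k + 3(k + 1)^2 - 1) = (k(k^2 + 2k - 1)) + (k + 3(k + 1)^2 - 1).
Simplifying, T(k+1) = (k + 1)(k^2 + 4k + 2) = (k+1)((k+1)^2 + 2(k+1) - 1),
which is the closed form with r = k+1.
By induction, the statement is established for all r ≥ 1.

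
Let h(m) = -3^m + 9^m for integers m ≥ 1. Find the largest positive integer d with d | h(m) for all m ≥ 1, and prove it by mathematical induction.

Computing the first values: h(1) = 6 and h(2) = 72; gcd(6, 72) = 6, so d ≤ 6.
We prove 6 | -3^m + 9^m for all m ≥ 1 by induction on m.
Base step (m = 1): h(1) = 6 = 6·(1), so 6 | h(1).
For the inductive step, assume it holds for an arbitrary k ≥ 1, i.e. 6 | h(k). Then
9^{k+1} − 3^{k+1} = 9·9^k − 3·3^k = 9·(9^k − 3^k) + (6)·3^k. The first term is divisible by 6 by the inductive hypothesis, and the second term (6)·3^k is divisible by 6 since 6 | 6. Hence 6 | h(k+1).
By the principle of mathematical induction, the result holds for all m ≥ 1.
Therefore the largest such d is 6.

d = 6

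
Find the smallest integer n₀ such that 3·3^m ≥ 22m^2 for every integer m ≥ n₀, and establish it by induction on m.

n₀ = 5

At m = 4: 243 < 352, so the inequality fails and n₀ ≥ 5. We prove 3·3^m ≥ 22m^2 for all m ≥ 5.
For the base case m = 5: 3·3^m = 729 and 22m^2 = 550, so 729 ≥ 550.
Inductive step: assume the claim holds for m = i, so 3·3^i ≥ 22i^2.
Then 3·3^(i + 1) = 3·(3·3^i) ≥ 3·(22i^2).
Also, for i ≥ 5 we have 3·(22i^2) ≥ 22(i+1)^2, since 3 ≥ (1 + 1/i)^2 for all i ≥ 5.
Combining, 3·3^(i + 1) ≥ 22(i+1)^2.
By induction, the statement is established for all m ≥ 5.
Hence the smallest such n₀ is 5.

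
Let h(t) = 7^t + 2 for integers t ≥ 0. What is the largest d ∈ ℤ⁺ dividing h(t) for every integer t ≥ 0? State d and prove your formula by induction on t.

d = 3

Computing the first values: h(0) = 3 and h(1) = 9; gcd(3, 9) = 3, so d ≤ 3.
We prove 3 | 7^t + 2 for all t ≥ 0 by induction on t.
For the base case t = 0: h(0) = 3 = 3·(1), so 3 | h(0).
Suppose the result is true for t = k, i.e. 3 | h(k). Then
h(k+1) = 7^(k+1) + 2 = 7·(7^k + 2) - 12 = 7·h(k) - 12. The first term is divisible by 3 by the inductive hypothesis, and -12 is divisible by 3. Hence 3 | h(k+1).
By induction, the statement is established for all t ≥ 0.
Therefore the largest such d is 3.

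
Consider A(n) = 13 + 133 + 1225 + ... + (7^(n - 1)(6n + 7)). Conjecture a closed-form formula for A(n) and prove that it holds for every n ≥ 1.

A(n) = 7^n(n + 1) - 1

We claim A(n) = 7^n(n + 1) - 1 for all n ≥ 1.
When n = 1: A(1) = 13, and the closed form gives 13. They agree.
Inductive step: suppose the statement holds for some k ≥ 1, so A(k) = 7^k(k + 1) - 1.
Then A(k+1) = A(k) + (7^k(6k + 13)) = (7^k(k + 1) - 1) + (7^k(6k + 13)).
Simplifying, A(k+1) = 7·7^k·k + 14·7^k - 1 = 7^(k+1)((k+1) + 1) - 1,
which is the closed form with n = k+1.
Hence, by induction on n, the claim holds for every n ≥ 1.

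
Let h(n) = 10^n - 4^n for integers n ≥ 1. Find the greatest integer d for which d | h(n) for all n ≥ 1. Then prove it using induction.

Computing the first values: h(1) = 6 and h(2) = 84; gcd(6, 84) = 6, so d ≤ 6.
We prove 6 | 10^n - 4^n for all n ≥ 1 by induction on n.
When n = 1: h(1) = 6 = 6·(1), so 6 | h(1).
For the inductive step, assume it holds for an arbitrary r ≥ 1, i.e. 6 | h(r). Then
10^{r+1} − 4^{r+1} = 10·10^r − 4·4^r = 10·(10^r − 4^r) + (6)·4^r. The first term is divisible by 6 by the inductive hypothesis, and the second term (6)·4^r is divisible by 6 since 6 | 6. Hence 6 | h(r+1).
By the principle of mathematical induction, the result holds for all n ≥ 1.
Therefore the largest such d is 6.

d = 6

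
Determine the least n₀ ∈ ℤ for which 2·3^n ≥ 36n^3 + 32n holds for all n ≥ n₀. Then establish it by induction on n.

n₀ = 9

At n = 8: 13122 < 18688, so the inequality fails and n₀ ≥ 9. We prove 2·3^n ≥ 36n^3 + 32n for all n ≥ 9.
Base case (n = 9): 2·3^n = 39366 and 36n^3 + 32n = 26532, so 39366 ≥ 26532.
For the inductive step, assume it holds for an arbitrary m ≥ 9, so 2·3^m ≥ 36m^3 + 32m.
Then 2·3^(m + 1) = 3·(2·3^m) ≥ 3·(36m^3 + 32m).
Also, for m ≥ 9 we have 3·(36m^3 + 32m) ≥ 36(m+1)^3 + 32(m+1), since 3·(36m^3 + 32m) − (36(m+1)^3 + 32(m+1)) = 72m^3 - 108m^2 - 44m - 68, which is nonnegative for all m ≥ 9.
Combining, 2·3^(m + 1) ≥ 36(m+1)^3 + 32(m+1).
This completes the induction.
Hence the smallest such n₀ is 9.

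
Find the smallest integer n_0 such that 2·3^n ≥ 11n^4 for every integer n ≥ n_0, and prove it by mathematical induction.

At n = 9: 39366 < 72171, so the inequality fails and n_0 ≥ 10. We prove 2·3^n ≥ 11n^4 for all n ≥ 10.
Base step (n = 10): 2·3^n = 118098 and 11n^4 = 110000, so 118098 ≥ 110000.
For the inductive step, assume it holds for an arbitrary p ≥ 10, so 2·3^p ≥ 11p^4.
Then 2·3^(p + 1) = 3·(2·3^p) ≥ 3·(11p^4).
Also, for p ≥ 10 we have 3·(11p^4) ≥ 11(p+1)^4, since 3 ≥ (1 + 1/p)^4 for all p ≥ 10.
Combining, 2·3^(p + 1) ≥ 11(p+1)^4.
Hence, by induction on n, the claim holds for every n ≥ 10.
Hence the smallest such n_0 is 10.

n_0 = 10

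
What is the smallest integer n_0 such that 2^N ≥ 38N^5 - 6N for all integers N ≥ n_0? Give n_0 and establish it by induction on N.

n_0 = 30

At N = 29: 536870912 < 779423488, so the inequality fails and n_0 ≥ 30. We prove 2^N ≥ 38N^5 - 6N for all N ≥ 30.
For the base case N = 30: 2^N = 1073741824 and 38N^5 - 6N = 923399820, so 1073741824 ≥ 923399820.
Inductive step: assume the claim holds for N = p, so 2^p ≥ 38p^5 - 6p.
Then 2^(p + 1) = 2·(2^p) ≥ 2·(38p^5 - 6p).
Also, for p ≥ 30 we have 2·(38p^5 - 6p) ≥ 38(p+1)^5 - 6(p+1), since 2·(38p^5 - 6p) − (38(p+1)^5 - 6(p+1)) = 38p^5 - 190p^4 - 380p^3 - 380p^2 - 196p - 32, which is nonnegative for all p ≥ 30.
Combining, 2^(p + 1) ≥ 38(p+1)^5 - 6(p+1).
This completes the induction.
Hence the smallest such n_0 is 30.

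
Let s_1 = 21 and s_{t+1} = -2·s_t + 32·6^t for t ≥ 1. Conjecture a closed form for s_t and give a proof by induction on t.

Computing the first terms: s_1 = 21, s_2 = 150, s_3 = 852. This suggests s_t = -3(-2)^(t - 1) + 4·6^t.
Base case (t = 1): the formula gives 21 = 21 = s_1.
Inductive step: assume the claim holds for t = i, so s_i = -3(-2)^(i - 1) + 4·6^i.
Then s_{i+1} = -2·s_i + 32·6^i = -2·(-3(-2)^(i - 1) + 4·6^i) + 32·6^i = -3(-2)^i + 4·6^(i + 1) = -3(-2)^((i+1) - 1) + 4·6^(i+1),
which is the claimed formula at t = i+1.
By induction, the statement is established for all t ≥ 1.

s_t = -3(-2)^(t - 1) + 4·6^t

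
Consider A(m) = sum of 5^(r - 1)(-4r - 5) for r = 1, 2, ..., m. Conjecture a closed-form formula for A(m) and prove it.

A(m) = -5^m(m + 1) + 1

We claim A(m) = -5^m(m + 1) + 1 for all m ≥ 1.
For the base case m = 1: A(1) = -9, and the closed form gives -9. They agree.
Inductive step: suppose the statement holds for some r ≥ 1, so A(r) = -5^r(r + 1) + 1.
Then A(r+1) = A(r) + (5^r(-4r - 9)) = (-5^r(r + 1) + 1) + (5^r(-4r - 9)).
Simplifying, A(r+1) = -5·5^r·r - 10·5^r + 1 = -5^(r+1)((r+1) + 1) + 1,
which is the closed form with m = r+1.
By the principle of mathematical induction, the result holds for all m ≥ 1.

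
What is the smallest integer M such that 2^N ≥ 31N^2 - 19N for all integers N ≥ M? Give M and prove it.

M = 13

At N = 12: 4096 < 4236, so the inequality fails and M ≥ 13. We prove 2^N ≥ 31N^2 - 19N for all N ≥ 13.
When N = 13: 2^N = 8192 and 31N^2 - 19N = 4992, so 8192 ≥ 4992.
For the inductive step, assume it holds for an arbitrary r ≥ 13, so 2^r ≥ 31r^2 - 19r.
Then 2^(r + 1) = 2·(2^r) ≥ 2·(31r^2 - 19r).
Also, for r ≥ 13 we have 2·(31r^2 - 19r) ≥ 31(r+1)^2 - 19(r+1), since 2·(31r^2 - 19r) − (31(r+1)^2 - 19(r+1)) = 31r^2 - 81r - 12, which is nonnegative for all r ≥ 13.
Combining, 2^(r + 1) ≥ 31(r+1)^2 - 19(r+1).
By induction, the statement is established for all N ≥ 13.
Hence the smallest such M is 13.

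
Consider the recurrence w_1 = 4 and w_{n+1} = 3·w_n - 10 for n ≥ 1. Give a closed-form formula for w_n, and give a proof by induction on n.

Computing the first terms: w_1 = 4, w_2 = 2, w_3 = -4. This suggests w_n = -3^(n - 1) + 5.
When n = 1: the formula gives 4 = 4 = w_1.
Inductive step: suppose the statement holds for some j ≥ 1, so w_j = -3^(j - 1) + 5.
Then w_{j+1} = 3·w_j - 10 = 3·(-3^(j - 1) + 5) - 10 = -3^j + 5 = -3^((j+1) - 1) + 5,
which is the claimed formula at n = j+1.
This completes the induction.

w_n = -3^(n - 1) + 5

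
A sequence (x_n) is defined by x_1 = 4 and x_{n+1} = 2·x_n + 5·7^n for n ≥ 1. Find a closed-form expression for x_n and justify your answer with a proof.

Computing the first terms: x_1 = 4, x_2 = 43, x_3 = 331. This suggests x_n = -3·2^(n - 1) + 7^n.
Base step (n = 1): the formula gives 4 = 4 = x_1.
Inductive step: assume the claim holds for n = r, so x_r = -3·2^(r - 1) + 7^r.
Then x_{r+1} = 2·x_r + 5·7^r = 2·(-3·2^(r - 1) + 7^r) + 5·7^r = -3·2^r + 7^(r + 1) = -3·2^((r+1) - 1) + 7^(r+1),
which is the claimed formula at n = r+1.
This completes the induction.

x_n = -3·2^(n - 1) + 7^n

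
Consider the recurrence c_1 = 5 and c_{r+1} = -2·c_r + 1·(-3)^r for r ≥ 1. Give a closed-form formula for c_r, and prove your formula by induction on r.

c_r = -(-2)^r - (-3)^r

Computing the first terms: c_1 = 5, c_2 = -13, c_3 = 35. This suggests c_r = -(-2)^r - (-3)^r.
Base case (r = 1): the formula gives 5 = 5 = c_1.
Inductive step: assume the claim holds for r = m, so c_m = -(-2)^m - (-3)^m.
Then c_{m+1} = -2·c_m + 1·(-3)^m = -2·(-(-2)^m - (-3)^m) + 1·(-3)^m = -(-2)^(m + 1) - (-3)^(m + 1),
which is the claimed formula at r = m+1.
By the principle of mathematical induction, the result holds for all r ≥ 1.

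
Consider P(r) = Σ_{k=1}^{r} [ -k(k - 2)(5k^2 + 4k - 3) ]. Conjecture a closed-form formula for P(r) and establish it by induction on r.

P(r) = -r(r + 1)(r^3 - 5r + 1)

We claim P(r) = -r(r + 1)(r^3 - 5r + 1) for all r ≥ 1.
When r = 1: P(1) = 6, and the closed form gives 6. They agree.
Inductive step: assume the claim holds for r = k, so P(k) = k(-k^4 - k^3 + 5k^2 + 4k - 1).
Then P(k+1) = P(k) + (-5k^4 - 14k^3 - k^2 + 14k + 6) = (k(-k^4 - k^3 + 5k^2 + 4k - 1)) + (-5k^4 - 14k^3 - k^2 + 14k + 6).
Simplifying, P(k+1) = -(k + 1)(k + 2)(k^3 + 3k^2 - 2k - 3) = -(k+1)((k+1) + 1)((k+1)^3 - 5(k+1) + 1),
which is the closed form with r = k+1.
By induction, the statement is established for all r ≥ 1.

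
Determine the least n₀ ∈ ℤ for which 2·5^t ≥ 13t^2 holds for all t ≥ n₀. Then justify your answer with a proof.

At t = 2: 50 < 52, so the inequality fails and n₀ ≥ 3. We prove 2·5^t ≥ 13t^2 for all t ≥ 3.
Base case (t = 3): 2·5^t = 250 and 13t^2 = 117, so 250 ≥ 117.
For the inductive step, assume it holds for an arbitrary j ≥ 3, so 2·5^j ≥ 13j^2.
Then 2·5^(j + 1) = 5·(2·5^j) ≥ 5·(13j^2).
Also, for j ≥ 3 we have 5·(13j^2) ≥ 13(j+1)^2, since 5 ≥ (1 + 1/j)^2 for all j ≥ 3.
Combining, 2·5^(j + 1) ≥ 13(j+1)^2.
By induction, the statement is established for all t ≥ 3.
Hence the smallest such n₀ is 3.

n₀ = 3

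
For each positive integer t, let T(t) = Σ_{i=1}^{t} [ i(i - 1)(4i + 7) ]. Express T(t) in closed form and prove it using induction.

We claim T(t) = t(t - 1)(t + 1)(t + 3) for all t ≥ 1.
When t = 1: T(1) = 0, and the closed form gives 0. They agree.
Inductive step: assume the claim holds for t = i, so T(i) = i(i^3 + 3i^2 - i - 3).
Then T(i+1) = T(i) + (i(i + 1)(4i + 11)) = (i(i^3 + 3i^2 - i - 3)) + (i(i + 1)(4i + 11)).
Simplifying, T(i+1) = i(i + 1)(i + 2)(i + 4) = (i+1)((i+1) - 1)((i+1) + 1)((i+1) + 3),
which is the closed form with t = i+1.
This completes the induction.

T(t) = t(t - 1)(t + 1)(t + 3)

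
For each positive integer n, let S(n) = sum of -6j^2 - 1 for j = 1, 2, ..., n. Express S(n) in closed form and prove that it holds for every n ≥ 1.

S(n) = -n(2n^2 + 3n + 2)

We claim S(n) = -n(2n^2 + 3n + 2) for all n ≥ 1.
When n = 1: S(1) = -7, and the closed form gives -7. They agree.
Inductive step: assume the claim holds for n = j, so S(j) = j(-2j^2 - 3j - 2).
Then S(j+1) = S(j) + (-6(j + 1)^2 - 1) = (j(-2j^2 - 3j - 2)) + (-6(j + 1)^2 - 1).
Simplifying, S(j+1) = -(j + 1)(2j^2 + 7j + 7) = -(j+1)(2(j+1)^2 + 3(j+1) + 2),
which is the closed form with n = j+1.
By induction, the statement is established for all n ≥ 1.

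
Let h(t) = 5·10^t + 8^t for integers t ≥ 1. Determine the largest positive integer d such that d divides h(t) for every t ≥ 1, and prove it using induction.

d = 2

Computing the first values: h(1) = 58 and h(2) = 564; gcd(58, 564) = 2, so d ≤ 2.
We prove 2 | 5·10^t + 8^t for all t ≥ 1 by induction on t.
For the base case t = 1: h(1) = 58 = 2·(29), so 2 | h(1).
Inductive step: suppose the statement holds for some i ≥ 1, i.e. 2 | h(i). Then
h(i+1) − 10·h(i) = (5·10^(i+1) + 8^(i+1)) − 10·(5·10^i + 8^i) = (1)·8^i·(8 − 10) = (-2)·8^i. Since 2 | h(i) by the inductive hypothesis, 2 | 10·h(i); and 2 | -2 since -2 = 2·-1. Therefore 2 | h(i+1).
This completes the induction.
Therefore the largest such d is 2.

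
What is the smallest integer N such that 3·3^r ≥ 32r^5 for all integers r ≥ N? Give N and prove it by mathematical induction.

N = 15

At r = 14: 14348907 < 17210368, so the inequality fails and N ≥ 15. We prove 3·3^r ≥ 32r^5 for all r ≥ 15.
For the base case r = 15: 3·3^r = 43046721 and 32r^5 = 24300000, so 43046721 ≥ 24300000.
Inductive step: suppose the statement holds for some k ≥ 15, so 3·3^k ≥ 32k^5.
Then 3·3^(k + 1) = 3·(3·3^k) ≥ 3·(32k^5).
Also, for k ≥ 15 we have 3·(32k^5) ≥ 32(k+1)^5, since 3 ≥ (1 + 1/k)^5 for all k ≥ 15.
Combining, 3·3^(k + 1) ≥ 32(k+1)^5.
By the principle of mathematical induction, the result holds for all r ≥ 15.
Hence the smallest such N is 15.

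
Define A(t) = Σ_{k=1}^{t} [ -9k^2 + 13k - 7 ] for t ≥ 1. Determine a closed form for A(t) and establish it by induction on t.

We claim A(t) = -t(3t^2 - 2t + 2) for all t ≥ 1.
Base step (t = 1): A(1) = -3, and the closed form gives -3. They agree.
Inductive step: assume the claim holds for t = k, so A(k) = k(-3k^2 + 2k - 2).
Then A(k+1) = A(k) + (13k - 9(k + 1)^2 + 6) = (k(-3k^2 + 2k - 2)) + (13k - 9(k + 1)^2 + 6).
Simplifying, A(k+1) = -(k + 1)(3k^2 + 4k + 3) = -(k+1)(3(k+1)^2 - 2(k+1) + 2),
which is the closed form with t = k+1.
By induction, the statement is established for all t ≥ 1.

A(t) = -t(3t^2 - 2t + 2)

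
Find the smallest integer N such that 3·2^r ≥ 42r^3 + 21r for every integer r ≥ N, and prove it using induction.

N = 16

At r = 15: 98304 < 142065, so the inequality fails and N ≥ 16. We prove 3·2^r ≥ 42r^3 + 21r for all r ≥ 16.
Base step (r = 16): 3·2^r = 196608 and 42r^3 + 21r = 172368, so 196608 ≥ 172368.
Inductive step: assume the claim holds for r = j, so 3·2^j ≥ 42j^3 + 21j.
Then 3·2^(j + 1) = 2·(3·2^j) ≥ 2·(42j^3 + 21j).
Also, for j ≥ 16 we have 2·(42j^3 + 21j) ≥ 42(j+1)^3 + 21(j+1), since 2·(42j^3 + 21j) − (42(j+1)^3 + 21(j+1)) = 42j^3 - 126j^2 - 105j - 63, which is nonnegative for all j ≥ 16.
Combining, 3·2^(j + 1) ≥ 42(j+1)^3 + 21(j+1).
This completes the induction.
Hence the smallest such N is 16.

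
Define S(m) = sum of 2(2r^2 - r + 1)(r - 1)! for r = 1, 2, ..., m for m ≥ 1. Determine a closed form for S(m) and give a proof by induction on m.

We claim S(m) = (4m + 2)m! - 2 for all m ≥ 1.
For the base case m = 1: S(1) = 4, and the closed form gives 4. They agree.
Suppose the result is true for m = r, so S(r) = (4r + 2)r! - 2.
Then S(r+1) = S(r) + (2(2r^2 + 3r + 2)r!) = ((4r + 2)r! - 2) + (2(2r^2 + 3r + 2)r!).
Simplifying, S(r+1) = (4(r+1) + 2)(r+1)! - 2,
which is the closed form with m = r+1.
Hence, by induction on m, the claim holds for every m ≥ 1.

S(m) = (4m + 2)m! - 2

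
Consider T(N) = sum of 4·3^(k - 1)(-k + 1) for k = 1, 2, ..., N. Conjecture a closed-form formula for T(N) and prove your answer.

T(N) = 3^N(-2N + 3) - 3

We claim T(N) = 3^N(-2N + 3) - 3 for all N ≥ 1.
When N = 1: T(1) = 0, and the closed form gives 0. They agree.
Inductive step: suppose the statement holds for some k ≥ 1, so T(k) = 3^k(-2k + 3) - 3.
Then T(k+1) = T(k) + (-4·3^k·k) = (3^k(-2k + 3) - 3) + (-4·3^k·k).
Simplifying, T(k+1) = -6·3^k·k + 3·3^k - 3 = 3^(k+1)(-2(k+1) + 3) - 3,
which is the closed form with N = k+1.
Hence, by induction on N, the claim holds for every N ≥ 1.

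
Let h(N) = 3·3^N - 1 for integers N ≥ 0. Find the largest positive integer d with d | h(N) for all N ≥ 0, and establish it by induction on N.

Computing the first values: h(0) = 2 and h(1) = 8; gcd(2, 8) = 2, so d ≤ 2.
We prove 2 | 3·3^N - 1 for all N ≥ 0 by induction on N.
When N = 0: h(0) = 2 = 2·(1), so 2 | h(0).
Inductive step: assume the claim holds for N = j, i.e. 2 | h(j). Then
h(j+1) = 3·3^(j+1) - 1 = 3·(3·3^j - 1) + 2 = 3·h(j) + 2. The first term is divisible by 2 by the inductive hypothesis, and 2 is divisible by 2. Hence 2 | h(j+1).
By the principle of mathematical induction, the result holds for all N ≥ 0.
Therefore the largest such d is 2.

d = 2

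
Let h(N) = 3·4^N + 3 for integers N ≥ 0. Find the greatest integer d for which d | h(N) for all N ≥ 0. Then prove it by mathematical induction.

d = 3

Computing the first values: h(0) = 6 and h(1) = 15; gcd(6, 15) = 3, so d ≤ 3.
We prove 3 | 3·4^N + 3 for all N ≥ 0 by induction on N.
When N = 0: h(0) = 6 = 3·(2), so 3 | h(0).
For the inductive step, assume it holds for an arbitrary j ≥ 0, i.e. 3 | h(j). Then
h(j+1) = 3·4^(j+1) + 3 = 4·(3·4^j + 3) - 9 = 4·h(j) - 9. The first term is divisible by 3 by the inductive hypothesis, and -9 is divisible by 3. Hence 3 | h(j+1).
Hence, by induction on N, the claim holds for every N ≥ 0.
Therefore the largest such d is 3.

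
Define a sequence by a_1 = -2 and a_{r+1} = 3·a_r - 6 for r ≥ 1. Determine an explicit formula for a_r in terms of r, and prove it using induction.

Computing the first terms: a_1 = -2, a_2 = -12, a_3 = -42. This suggests a_r = -5·3^(r - 1) + 3.
For the base case r = 1: the formula gives -2 = -2 = a_1.
Inductive step: suppose the statement holds for some i ≥ 1, so a_i = -5·3^(i - 1) + 3.
Then a_{i+1} = 3·a_i - 6 = 3·(-5·3^(i - 1) + 3) - 6 = -5·3^i + 3 = -5·3^((i+1) - 1) + 3,
which is the claimed formula at r = i+1.
This completes the induction.

a_r = -5·3^(r - 1) + 3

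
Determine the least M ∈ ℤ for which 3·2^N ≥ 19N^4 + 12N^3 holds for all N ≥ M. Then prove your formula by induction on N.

M = 20

At N = 19: 1572864 < 2558407, so the inequality fails and M ≥ 20. We prove 3·2^N ≥ 19N^4 + 12N^3 for all N ≥ 20.
Base case (N = 20): 3·2^N = 3145728 and 19N^4 + 12N^3 = 3136000, so 3145728 ≥ 3136000.
For the inductive step, assume it holds for an arbitrary m ≥ 20, so 3·2^m ≥ 19m^4 + 12m^3.
Then 3·2^(m + 1) = 2·(3·2^m) ≥ 2·(19m^4 + 12m^3).
Also, for m ≥ 20 we have 2·(19m^4 + 12m^3) ≥ 19(m+1)^4 + 12(m+1)^3, since 2·(19m^4 + 12m^3) − (19(m+1)^4 + 12(m+1)^3) = 19m^4 - 64m^3 - 150m^2 - 112m - 31, which is nonnegative for all m ≥ 20.
Combining, 3·2^(m + 1) ≥ 19(m+1)^4 + 12(m+1)^3.
By induction, the statement is established for all N ≥ 20.
Hence the smallest such M is 20.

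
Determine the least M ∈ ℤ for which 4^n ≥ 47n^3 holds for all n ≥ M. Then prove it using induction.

At n = 6: 4096 < 10152, so the inequality fails and M ≥ 7. We prove 4^n ≥ 47n^3 for all n ≥ 7.
Base case (n = 7): 4^n = 16384 and 47n^3 = 16121, so 16384 ≥ 16121.
For the inductive step, assume it holds for an arbitrary p ≥ 7, so 4^p ≥ 47p^3.
Then 4^(p + 1) = 4·(4^p) ≥ 4·(47p^3).
Also, for p ≥ 7 we have 4·(47p^3) ≥ 47(p+1)^3, since 4 ≥ (1 + 1/p)^3 for all p ≥ 7.
Combining, 4^(p + 1) ≥ 47(p+1)^3.
This completes the induction.
Hence the smallest such M is 7.

M = 7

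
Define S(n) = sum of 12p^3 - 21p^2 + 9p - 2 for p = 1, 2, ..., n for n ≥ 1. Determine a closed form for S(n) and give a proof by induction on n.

We claim S(n) = n(3n^3 - n^2 - 3n - 1) for all n ≥ 1.
Base case (n = 1): S(1) = -2, and the closed form gives -2. They agree.
For the inductive step, assume it holds for an arbitrary p ≥ 1, so S(p) = p(3p^3 - p^2 - 3p - 1).
Then S(p+1) = S(p) + (12p^3 + 15p^2 + 3p - 2) = (p(3p^3 - p^2 - 3p - 1)) + (12p^3 + 15p^2 + 3p - 2).
Simplifying, S(p+1) = (p + 1)(3p^3 + 8p^2 + 4p - 2) = (p+1)(3(p+1)^3 - (p+1)^2 - 3(p+1) - 1),
which is the closed form with n = p+1.
Hence, by induction on n, the claim holds for every n ≥ 1.

S(n) = n(3n^3 - n^2 - 3n - 1)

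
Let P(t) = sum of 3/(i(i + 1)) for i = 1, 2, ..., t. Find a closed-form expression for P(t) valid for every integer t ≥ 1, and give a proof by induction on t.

We claim P(t) = 3t/(t + 1) for all t ≥ 1.
Base case (t = 1): P(1) = 3/2, and the closed form gives 3/2. They agree.
Inductive step: suppose the statement holds for some i ≥ 1, so P(i) = 3i/(i + 1).
Then P(i+1) = P(i) + (3/((i + 1)(i + 2))) = (3i/(i + 1)) + (3/((i + 1)(i + 2))).
Simplifying, P(i+1) = 3(i + 1)/(i + 2) = 3(i+1)/((i+1) + 1),
which is the closed form with t = i+1.
By induction, the statement is established for all t ≥ 1.

P(t) = 3t/(t + 1)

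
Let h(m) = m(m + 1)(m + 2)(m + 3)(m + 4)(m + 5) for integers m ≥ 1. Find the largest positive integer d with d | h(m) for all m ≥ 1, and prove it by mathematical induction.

d = 720

Computing the first values: h(1) = 720 and h(2) = 5040; gcd(720, 5040) = 720, so d ≤ 720.
We prove 720 | m(m + 1)(m + 2)(m + 3)(m + 4)(m + 5) for all m ≥ 1 by induction on m.
For the base case m = 1: h(1) = 720 = 720·(1), so 720 | h(1).
Inductive step: assume the claim holds for m = r, i.e. 720 | h(r). Then
h(r+1) − h(r) = (r+1)·(r+2)·(r+3)·(r+4)·(r+5)·(r+6) − r·(r+1)·(r+2)·(r+3)·(r+4)·(r+5) = (r+1)·(r+2)·(r+3)·(r+4)·(r+5)·[(r+6) − r] = 6·(r+1)·(r+2)·(r+3)·(r+4)·(r+5). The product of 5 consecutive integers is divisible by (5)! = 120, so h(r+1) − h(r) is divisible by 6·120 = 720. By the inductive hypothesis 720 | h(r), hence 720 | h(r+1).
By induction, the statement is established for all m ≥ 1.
Therefore the largest such d is 720.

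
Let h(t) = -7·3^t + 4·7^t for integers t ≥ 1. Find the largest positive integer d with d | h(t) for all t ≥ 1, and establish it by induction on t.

d = 7

Computing the first values: h(1) = 7 and h(2) = 133; gcd(7, 133) = 7, so d ≤ 7.
We prove 7 | -7·3^t + 4·7^t for all t ≥ 1 by induction on t.
When t = 1: h(1) = 7 = 7·(1), so 7 | h(1).
Inductive step: suppose the statement holds for some m ≥ 1, i.e. 7 | h(m). Then
h(m+1) − 7·h(m) = (-7·3^(m+1) + 4·7^(m+1)) − 7·(-7·3^m + 4·7^m) = (-7)·3^m·(3 − 7) = (28)·3^m. Since 7 | h(m) by the inductive hypothesis, 7 | 7·h(m); and 7 | 28 since 28 = 7·4. Therefore 7 | h(m+1).
This completes the induction.
Therefore the largest such d is 7.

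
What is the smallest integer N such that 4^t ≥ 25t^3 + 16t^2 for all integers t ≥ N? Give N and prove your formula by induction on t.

N = 7

At t = 6: 4096 < 5976, so the inequality fails and N ≥ 7. We prove 4^t ≥ 25t^3 + 16t^2 for all t ≥ 7.
For the base case t = 7: 4^t = 16384 and 25t^3 + 16t^2 = 9359, so 16384 ≥ 9359.
Inductive step: suppose the statement holds for some j ≥ 7, so 4^j ≥ 25j^3 + 16j^2.
Then 4^(j + 1) = 4·(4^j) ≥ 4·(25j^3 + 16j^2).
Also, for j ≥ 7 we have 4·(25j^3 + 16j^2) ≥ 25(j+1)^3 + 16(j+1)^2, since 4·(25j^3 + 16j^2) − (25(j+1)^3 + 16(j+1)^2) = 75j^3 - 27j^2 - 107j - 41, which is nonnegative for all j ≥ 7.
Combining, 4^(j + 1) ≥ 25(j+1)^3 + 16(j+1)^2.
By induction, the statement is established for all t ≥ 7.
Hence the smallest such N is 7.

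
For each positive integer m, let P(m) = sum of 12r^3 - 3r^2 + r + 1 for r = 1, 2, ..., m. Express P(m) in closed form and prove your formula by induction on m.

P(m) = m(3m^3 + 5m^2 + 2m + 1)

We claim P(m) = m(3m^3 + 5m^2 + 2m + 1) for all m ≥ 1.
For the base case m = 1: P(1) = 11, and the closed form gives 11. They agree.
Inductive step: assume the claim holds for m = r, so P(r) = r(3r^3 + 5r^2 + 2r + 1).
Then P(r+1) = P(r) + (12r^3 + 33r^2 + 31r + 11) = (r(3r^3 + 5r^2 + 2r + 1)) + (12r^3 + 33r^2 + 31r + 11).
Simplifying, P(r+1) = (r + 1)(3r^3 + 14r^2 + 21r + 11) = (r+1)(3(r+1)^3 + 5(r+1)^2 + 2(r+1) + 1),
which is the closed form with m = r+1.
Hence, by induction on m, the claim holds for every m ≥ 1.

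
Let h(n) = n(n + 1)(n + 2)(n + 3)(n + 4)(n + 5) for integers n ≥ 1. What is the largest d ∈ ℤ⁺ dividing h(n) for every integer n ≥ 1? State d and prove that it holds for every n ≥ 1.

Computing the first values: h(1) = 720 and h(2) = 5040; gcd(720, 5040) = 720, so d ≤ 720.
We prove 720 | n(n + 1)(n + 2)(n + 3)(n + 4)(n + 5) for all n ≥ 1 by induction on n.
For the base case n = 1: h(1) = 720 = 720·(1), so 720 | h(1).
For the inductive step, assume it holds for an arbitrary r ≥ 1, i.e. 720 | h(r). Then
h(r+1) − h(r) = (r+1)·(r+2)·(r+3)·(r+4)·(r+5)·(r+6) − r·(r+1)·(r+2)·(r+3)·(r+4)·(r+5) = (r+1)·(r+2)·(r+3)·(r+4)·(r+5)·[(r+6) − r] = 6·(r+1)·(r+2)·(r+3)·(r+4)·(r+5). The product of 5 consecutive integers is divisible by (5)! = 120, so h(r+1) − h(r) is divisible by 6·120 = 720. By the inductive hypothesis 720 | h(r), hence 720 | h(r+1).
Hence, by induction on n, the claim holds for every n ≥ 1.
Therefore the largest such d is 720.

d = 720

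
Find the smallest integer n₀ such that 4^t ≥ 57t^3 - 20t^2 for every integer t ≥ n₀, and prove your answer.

n₀ = 8

At t = 7: 16384 < 18571, so the inequality fails and n₀ ≥ 8. We prove 4^t ≥ 57t^3 - 20t^2 for all t ≥ 8.
Base case (t = 8): 4^t = 65536 and 57t^3 - 20t^2 = 27904, so 65536 ≥ 27904.
Suppose the result is true for t = k, so 4^k ≥ 57k^3 - 20k^2.
Then 4^(k + 1) = 4·(4^k) ≥ 4·(57k^3 - 20k^2).
Also, for k ≥ 8 we have 4·(57k^3 - 20k^2) ≥ 57(k+1)^3 - 20(k+1)^2, since 4·(57k^3 - 20k^2) − (57(k+1)^3 - 20(k+1)^2) = 171k^3 - 231k^2 - 131k - 37, which is nonnegative for all k ≥ 8.
Combining, 4^(k + 1) ≥ 57(k+1)^3 - 20(k+1)^2.
Hence, by induction on t, the claim holds for every t ≥ 8.
Hence the smallest such n₀ is 8.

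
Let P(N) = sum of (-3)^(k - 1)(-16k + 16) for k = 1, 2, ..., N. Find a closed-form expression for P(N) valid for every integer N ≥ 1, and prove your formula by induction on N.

We claim P(N) = (-3)^N(4N - 3) + 3 for all N ≥ 1.
For the base case N = 1: P(1) = 0, and the closed form gives 0. They agree.
For the inductive step, assume it holds for an arbitrary k ≥ 1, so P(k) = (-3)^k(4k - 3) + 3.
Then P(k+1) = P(k) + (-16(-3)^k·k) = ((-3)^k(4k - 3) + 3) + (-16(-3)^k·k).
Simplifying, P(k+1) = -12(-3)^k·k - 3(-3)^k + 3 = (-3)^(k+1)(4(k+1) - 3) + 3,
which is the closed form with N = k+1.
By induction, the statement is established for all N ≥ 1.

P(N) = (-3)^N(4N - 3) + 3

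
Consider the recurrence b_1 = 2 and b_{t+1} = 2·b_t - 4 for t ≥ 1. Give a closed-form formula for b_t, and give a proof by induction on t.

b_t = -2^t + 4

Computing the first terms: b_1 = 2, b_2 = 0, b_3 = -4. This suggests b_t = -2^t + 4.
When t = 1: the formula gives 2 = 2 = b_1.
Inductive step: suppose the statement holds for some r ≥ 1, so b_r = -2^r + 4.
Then b_{r+1} = 2·b_r - 4 = 2·(-2^r + 4) - 4 = -2^(r + 1) + 4,
which is the claimed formula at t = r+1.
Hence, by induction on t, the claim holds for every t ≥ 1.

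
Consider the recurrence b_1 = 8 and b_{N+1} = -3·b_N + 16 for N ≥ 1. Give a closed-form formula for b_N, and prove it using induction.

b_N = 4(-3)^(N - 1) + 4

Computing the first terms: b_1 = 8, b_2 = -8, b_3 = 40. This suggests b_N = 4(-3)^(N - 1) + 4.
Base case (N = 1): the formula gives 8 = 8 = b_1.
Suppose the result is true for N = r, so b_r = 4(-3)^(r - 1) + 4.
Then b_{r+1} = -3·b_r + 16 = -3·(4(-3)^(r - 1) + 4) + 16 = 4(-3)^r + 4 = 4(-3)^((r+1) - 1) + 4,
which is the claimed formula at N = r+1.
By the principle of mathematical induction, the result holds for all N ≥ 1.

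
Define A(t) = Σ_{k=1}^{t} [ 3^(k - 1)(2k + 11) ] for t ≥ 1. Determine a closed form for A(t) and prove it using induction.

A(t) = 3^t(t + 5) - 5

We claim A(t) = 3^t(t + 5) - 5 for all t ≥ 1.
When t = 1: A(1) = 13, and the closed form gives 13. They agree.
Inductive step: suppose the statement holds for some k ≥ 1, so A(k) = 3^k(k + 5) - 5.
Then A(k+1) = A(k) + (3^k(2k + 13)) = (3^k(k + 5) - 5) + (3^k(2k + 13)).
Simplifying, A(k+1) = 3·3^k·k + 18·3^k - 5 = 3^(k+1)((k+1) + 5) - 5,
which is the closed form with t = k+1.
Hence, by induction on t, the claim holds for every t ≥ 1.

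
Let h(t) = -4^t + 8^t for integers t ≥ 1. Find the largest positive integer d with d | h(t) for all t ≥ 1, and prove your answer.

Computing the first values: h(1) = 4 and h(2) = 48; gcd(4, 48) = 4, so d ≤ 4.
We prove 4 | -4^t + 8^t for all t ≥ 1 by induction on t.
For the base case t = 1: h(1) = 4 = 4·(1), so 4 | h(1).
For the inductive step, assume it holds for an arbitrary j ≥ 1, i.e. 4 | h(j). Then
8^{j+1} − 4^{j+1} = 8·8^j − 4·4^j = 8·(8^j − 4^j) + (4)·4^j. The first term is divisible by 4 by the inductive hypothesis, and the second term (4)·4^j is divisible by 4 since 4 | 4. Hence 4 | h(j+1).
Hence, by induction on t, the claim holds for every t ≥ 1.
Therefore the largest such d is 4.

d = 4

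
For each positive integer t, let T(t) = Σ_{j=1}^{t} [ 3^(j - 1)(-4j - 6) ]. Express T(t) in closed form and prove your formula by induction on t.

We claim T(t) = -2·3^t(t + 1) + 2 for all t ≥ 1.
For the base case t = 1: T(1) = -10, and the closed form gives -10. They agree.
Inductive step: assume the claim holds for t = j, so T(j) = -2·3^j(j + 1) + 2.
Then T(j+1) = T(j) + (3^j(-4j - 10)) = (-2·3^j(j + 1) + 2) + (3^j(-4j - 10)).
Simplifying, T(j+1) = -6·3^j·j - 12·3^j + 2 = -2·3^(j+1)((j+1) + 1) + 2,
which is the closed form with t = j+1.
This completes the induction.

T(t) = -2·3^t(t + 1) + 2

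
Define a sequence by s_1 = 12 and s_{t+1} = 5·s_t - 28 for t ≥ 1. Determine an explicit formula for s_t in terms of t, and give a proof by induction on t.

s_t = 5^t + 7

Computing the first terms: s_1 = 12, s_2 = 32, s_3 = 132. This suggests s_t = 5^t + 7.
Base case (t = 1): the formula gives 12 = 12 = s_1.
Inductive step: suppose the statement holds for some k ≥ 1, so s_k = 5^k + 7.
Then s_{k+1} = 5·s_k - 28 = 5·(5^k + 7) - 28 = 5^(k + 1) + 7,
which is the claimed formula at t = k+1.
This completes the induction.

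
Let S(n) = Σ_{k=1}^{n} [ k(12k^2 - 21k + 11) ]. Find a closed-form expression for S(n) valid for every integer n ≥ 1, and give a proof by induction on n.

We claim S(n) = n(n + 1)(3n^2 - 4n + 2) for all n ≥ 1.
For the base case n = 1: S(1) = 2, and the closed form gives 2. They agree.
Inductive step: assume the claim holds for n = k, so S(k) = k(3k^3 - k^2 - 2k + 2).
Then S(k+1) = S(k) + (12k^3 + 15k^2 + 5k + 2) = (k(3k^3 - k^2 - 2k + 2)) + (12k^3 + 15k^2 + 5k + 2).
Simplifying, S(k+1) = (k + 1)(k + 2)(3k^2 + 2k + 1) = (k+1)((k+1) + 1)(3(k+1)^2 - 4(k+1) + 2),
which is the closed form with n = k+1.
By the principle of mathematical induction, the result holds for all n ≥ 1.

S(n) = n(n + 1)(3n^2 - 4n + 2)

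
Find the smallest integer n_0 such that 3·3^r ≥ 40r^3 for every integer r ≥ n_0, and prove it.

n_0 = 9

At r = 8: 19683 < 20480, so the inequality fails and n_0 ≥ 9. We prove 3·3^r ≥ 40r^3 for all r ≥ 9.
For the base case r = 9: 3·3^r = 59049 and 40r^3 = 29160, so 59049 ≥ 29160.
Inductive step: assume the claim holds for r = m, so 3·3^m ≥ 40m^3.
Then 3·3^(m + 1) = 3·(3·3^m) ≥ 3·(40m^3).
Also, for m ≥ 9 we have 3·(40m^3) ≥ 40(m+1)^3, since 3 ≥ (1 + 1/m)^3 for all m ≥ 9.
Combining, 3·3^(m + 1) ≥ 40(m+1)^3.
By the principle of mathematical induction, the result holds for all r ≥ 9.
Hence the smallest such n_0 is 9.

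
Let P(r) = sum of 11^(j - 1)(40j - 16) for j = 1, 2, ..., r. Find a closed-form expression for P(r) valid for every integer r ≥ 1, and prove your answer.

P(r) = 2·11^r(2r - 1) + 2

We claim P(r) = 2·11^r(2r - 1) + 2 for all r ≥ 1.
For the base case r = 1: P(1) = 24, and the closed form gives 24. They agree.
Inductive step: suppose the statement holds for some j ≥ 1, so P(j) = 2·11^j(2j - 1) + 2.
Then P(j+1) = P(j) + (11^j(40j + 24)) = (2·11^j(2j - 1) + 2) + (11^j(40j + 24)).
Simplifying, P(j+1) = 44·11^j·j + 22·11^j + 2 = 2·11^(j+1)(2(j+1) - 1) + 2,
which is the closed form with r = j+1.
By the principle of mathematical induction, the result holds for all r ≥ 1.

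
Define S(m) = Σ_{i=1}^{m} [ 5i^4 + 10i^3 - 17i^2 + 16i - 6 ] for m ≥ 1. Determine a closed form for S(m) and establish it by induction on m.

We claim S(m) = m(m^4 + 5m^3 + m^2 + 2m - 1) for all m ≥ 1.
When m = 1: S(1) = 8, and the closed form gives 8. They agree.
Inductive step: suppose the statement holds for some i ≥ 1, so S(i) = i(i^4 + 5i^3 + i^2 + 2i - 1).
Then S(i+1) = S(i) + (5i^4 + 30i^3 + 43i^2 + 32i + 8) = (i(i^4 + 5i^3 + i^2 + 2i - 1)) + (5i^4 + 30i^3 + 43i^2 + 32i + 8).
Simplifying, S(i+1) = (i + 1)(i^4 + 9i^3 + 22i^2 + 23i + 8) = (i+1)((i+1)^4 + 5(i+1)^3 + (i+1)^2 + 2(i+1) - 1),
which is the closed form with m = i+1.
By induction, the statement is established for all m ≥ 1.

S(m) = m(m^4 + 5m^3 + m^2 + 2m - 1)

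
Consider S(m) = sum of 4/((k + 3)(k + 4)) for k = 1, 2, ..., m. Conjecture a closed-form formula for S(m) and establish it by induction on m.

We claim S(m) = m/(m + 4) for all m ≥ 1.
For the base case m = 1: S(1) = 1/5, and the closed form gives 1/5. They agree.
For the inductive step, assume it holds for an arbitrary k ≥ 1, so S(k) = k/(k + 4).
Then S(k+1) = S(k) + (4/((k + 4)(k + 5))) = (k/(k + 4)) + (4/((k + 4)(k + 5))).
Simplifying, S(k+1) = (k + 1)/(k + 5) = (k+1)/((k+1) + 4),
which is the closed form with m = k+1.
By induction, the statement is established for all m ≥ 1.

S(m) = m/(m + 4)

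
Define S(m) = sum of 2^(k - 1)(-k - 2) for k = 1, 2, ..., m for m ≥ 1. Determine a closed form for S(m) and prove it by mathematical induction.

S(m) = -2^m(m + 1) + 1

We claim S(m) = -2^m(m + 1) + 1 for all m ≥ 1.
Base step (m = 1): S(1) = -3, and the closed form gives -3. They agree.
Inductive step: assume the claim holds for m = k, so S(k) = -2^k(k + 1) + 1.
Then S(k+1) = S(k) + (2^k(-k - 3)) = (-2^k(k + 1) + 1) + (2^k(-k - 3)).
Simplifying, S(k+1) = -2^(k + 1)k - 2^(k + 2) + 1 = -2^(k+1)((k+1) + 1) + 1,
which is the closed form with m = k+1.
By induction, the statement is established for all m ≥ 1.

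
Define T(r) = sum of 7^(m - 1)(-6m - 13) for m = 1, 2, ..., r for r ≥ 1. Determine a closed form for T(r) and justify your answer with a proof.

T(r) = -7^r(r + 2) + 2

We claim T(r) = -7^r(r + 2) + 2 for all r ≥ 1.
When r = 1: T(1) = -19, and the closed form gives -19. They agree.
For the inductive step, assume it holds for an arbitrary m ≥ 1, so T(m) = -7^m(m + 2) + 2.
Then T(m+1) = T(m) + (7^m(-6m - 19)) = (-7^m(m + 2) + 2) + (7^m(-6m - 19)).
Simplifying, T(m+1) = -7·7^m·m - 21·7^m + 2 = -7^(m+1)((m+1) + 2) + 2,
which is the closed form with r = m+1.
Hence, by induction on r, the claim holds for every r ≥ 1.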